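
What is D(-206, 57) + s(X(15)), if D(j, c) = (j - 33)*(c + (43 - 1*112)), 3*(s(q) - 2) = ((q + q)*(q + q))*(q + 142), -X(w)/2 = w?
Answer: 137270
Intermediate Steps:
X(w) = -2*w
s(q) = 2 + 4*q²*(142 + q)/3 (s(q) = 2 + (((q + q)*(q + q))*(q + 142))/3 = 2 + (((2*q)*(2*q))*(142 + q))/3 = 2 + ((4*q²)*(142 + q))/3 = 2 + (4*q²*(142 + q))/3 = 2 + 4*q²*(142 + q)/3)
D(j, c) = (-69 + c)*(-33 + j) (D(j, c) = (-33 + j)*(c + (43 - 112)) = (-33 + j)*(c - 69) = (-33 + j)*(-69 + c) = (-69 + c)*(-33 + j))
D(-206, 57) + s(X(15)) = (2277 - 69*(-206) - 33*57 + 57*(-206)) + (2 + 4*(-2*15)³/3 + 568*(-2*15)²/3) = (2277 + 14214 - 1881 - 11742) + (2 + (4/3)*(-30)³ + (568/3)*(-30)²) = 2868 + (2 + (4/3)*(-27000) + (568/3)*900) = 2868 + (2 - 36000 + 170400) = 2868 + 134402 = 137270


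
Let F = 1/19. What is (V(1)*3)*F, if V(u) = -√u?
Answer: -3/19 ≈ -0.15789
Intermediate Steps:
F = 1/19 ≈ 0.052632
(V(1)*3)*F = (-√1*3)*(1/19) = (-1*1*3)*(1/19) = -1*3*(1/19) = -3*1/19 = -3/19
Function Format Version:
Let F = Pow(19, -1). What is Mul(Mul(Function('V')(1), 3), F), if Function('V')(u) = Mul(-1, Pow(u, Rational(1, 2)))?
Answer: Rational(-3, 19) ≈ -0.15789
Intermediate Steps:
F = Rational(1, 19) ≈ 0.052632
Mul(Mul(Function('V')(1), 3), F) = Mul(Mul(Mul(-1, Pow(1, Rational(1, 2))), 3), Rational(1, 19)) = Mul(Mul(Mul(-1, 1), 3), Rational(1, 19)) = Mul(Mul(-1, 3), Rational(1, 19)) = Mul(-3, Rational(1, 19)) = Rational(-3, 19)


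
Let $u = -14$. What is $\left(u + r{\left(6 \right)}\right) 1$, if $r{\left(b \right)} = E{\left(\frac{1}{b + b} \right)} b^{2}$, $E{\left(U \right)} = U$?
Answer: $-11$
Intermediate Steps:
$r{\left(b \right)} = \frac{b}{2}$ ($r{\left(b \right)} = \frac{b^{2}}{b + b} = \frac{b^{2}}{2 b} = \frac{1}{2 b} b^{2} = \frac{b}{2}$)
$\left(u + r{\left(6 \right)}\right) 1 = \left(-14 + \frac{1}{2} \cdot 6\right) 1 = \left(-14 + 3\right) 1 = \left(-11\right) 1 = -11$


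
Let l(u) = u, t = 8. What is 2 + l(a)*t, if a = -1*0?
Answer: 2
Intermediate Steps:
a = 0
2 + l(a)*t = 2 + 0*8 = 2 + 0 = 2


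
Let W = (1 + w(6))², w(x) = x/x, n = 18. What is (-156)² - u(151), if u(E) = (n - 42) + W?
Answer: 24356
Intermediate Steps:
w(x) = 1
W = 4 (W = (1 + 1)² = 2² = 4)
u(E) = -20 (u(E) = (18 - 42) + 4 = -24 + 4 = -20)
(-156)² - u(151) = (-156)² - 1*(-20) = 24336 + 20 = 24356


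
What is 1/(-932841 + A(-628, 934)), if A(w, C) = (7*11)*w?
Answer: -1/981197 ≈ -1.0192e-6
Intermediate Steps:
A(w, C) = 77*w
1/(-932841 + A(-628, 934)) = 1/(-932841 + 77*(-628)) = 1/(-932841 - 48356) = 1/(-981197) = -1/981197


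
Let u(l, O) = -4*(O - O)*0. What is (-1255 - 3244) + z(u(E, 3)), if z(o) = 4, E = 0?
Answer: -4495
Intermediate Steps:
u(l, O) = 0 (u(l, O) = -4*0*0 = 0*0 = 0)
(-1255 - 3244) + z(u(E, 3)) = (-1255 - 3244) + 4 = -4499 + 4 = -4495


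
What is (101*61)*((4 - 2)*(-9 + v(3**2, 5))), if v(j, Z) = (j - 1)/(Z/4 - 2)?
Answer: -726998/3 ≈ -2.4233e+5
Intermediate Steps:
v(j, Z) = (-1 + j)/(-2 + Z/4) (v(j, Z) = (-1 + j)/(Z*(1/4) - 2) = (-1 + j)/(Z/4 - 2) = (-1 + j)/(-2 + Z/4))
(101*61)*((4 - 2)*(-9 + v(3**2, 5))) = (101*61)*((4 - 2)*(-9 + 4*(-1 + 3**2)/(-8 + 5))) = 6161*(2*(-9 + 4*(-1 + 9)/(-3))) = 6161*(2*(-9 + 4*(-1/3)*8)) = 6161*(2*(-9 - 32/3)) = 6161*(2*(-59/3)) = 6161*(-118/3) = -726998/3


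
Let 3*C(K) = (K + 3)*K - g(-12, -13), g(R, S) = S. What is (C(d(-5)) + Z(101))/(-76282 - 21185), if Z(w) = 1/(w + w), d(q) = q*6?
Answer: -166249/59065002 ≈ -0.0028147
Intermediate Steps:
d(q) = 6*q
Z(w) = 1/(2*w)
C(K) = 13/3 + K*(3 + K)/3 (C(K) = ((K + 3)*K - 1*(-13))/3 = ((3 + K)*K + 13)/3 = (K*(3 + K) + 13)/3 = (13 + K*(3 + K))/3 = 13/3 + K*(3 + K)/3)
(C(d(-5)) + Z(101))/(-76282 - 21185) = ((13/3 + 6*(-5) + (6*(-5))²/3) + (½)/101)/(-76282 - 21185) = ((13/3 - 30 + (⅓)*(-30)²) + (½)*(1/101))/(-97467) = ((13/3 - 30 + (⅓)*900) + 1/202)*(-1/97467) = ((13/3 - 30 + 300) + 1/202)*(-1/97467) = (823/3 + 1/202)*(-1/97467) = (166249/606)*(-1/97467) = -166249/59065002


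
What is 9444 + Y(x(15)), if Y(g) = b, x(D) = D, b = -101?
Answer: 9343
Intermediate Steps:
Y(g) = -101
9444 + Y(x(15)) = 9444 - 101 = 9343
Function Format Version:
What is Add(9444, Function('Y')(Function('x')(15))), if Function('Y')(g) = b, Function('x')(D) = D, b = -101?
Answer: 9343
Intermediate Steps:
Function('Y')(g) = -101
Add(9444, Function('Y')(Function('x')(15))) = Add(9444, -101) = 9343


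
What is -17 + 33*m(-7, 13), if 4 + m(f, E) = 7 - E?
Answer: -347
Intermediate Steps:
m(f, E) = 3 - E (m(f, E) = -4 + (7 - E) = 3 - E)
-17 + 33*m(-7, 13) = -17 + 33*(3 - 1*13) = -17 + 33*(3 - 13) = -17 + 33*(-10) = -17 - 330 = -347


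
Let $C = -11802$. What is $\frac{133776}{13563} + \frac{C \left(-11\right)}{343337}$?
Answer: $\frac{5299002922}{517408859} \approx 10.241$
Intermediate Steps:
$\frac{133776}{13563} + \frac{C \left(-11\right)}{343337} = \frac{133776}{13563} + \frac{\left(-11802\right) \left(-11\right)}{343337} = 133776 \cdot \frac{1}{13563} + 129822 \cdot \frac{1}{343337} = \frac{14864}{1507} + \frac{129822}{343337} = \frac{5299002922}{517408859}$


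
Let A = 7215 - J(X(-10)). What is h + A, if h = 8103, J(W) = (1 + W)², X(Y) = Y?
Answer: 15237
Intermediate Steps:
A = 7134 (A = 7215 - (1 - 10)² = 7215 - 1*(-9)² = 7215 - 1*81 = 7215 - 81 = 7134)
h + A = 8103 + 7134 = 15237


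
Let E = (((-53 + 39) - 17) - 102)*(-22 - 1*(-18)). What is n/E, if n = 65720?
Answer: 16430/133 ≈ 123.53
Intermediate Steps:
E = 532 (E = ((-14 - 17) - 102)*(-22 + 18) = (-31 - 102)*(-4) = -133*(-4) = 532)
n/E = 65720/532 = 65720*(1/532) = 16430/133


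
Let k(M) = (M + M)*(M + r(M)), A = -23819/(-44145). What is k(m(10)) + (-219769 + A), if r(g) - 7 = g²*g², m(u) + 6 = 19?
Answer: 23102735684/44145 ≈ 5.2334e+5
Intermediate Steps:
m(u) = 13 (m(u) = -6 + 19 = 13)
A = 23819/44145 (A = -23819*(-1/44145) = 23819/44145 ≈ 0.53956)
r(g) = 7 + g⁴ (r(g) = 7 + g²*g² = 7 + g⁴)
k(M) = 2*M*(7 + M + M⁴) (k(M) = (M + M)*(M + (7 + M⁴)) = (2*M)*(7 + M + M⁴) = 2*M*(7 + M + M⁴))
k(m(10)) + (-219769 + A) = 2*13*(7 + 13 + 13⁴) + (-219769 + 23819/44145) = 2*13*(7 + 13 + 28561) - 9701678686/44145 = 2*13*28581 - 9701678686/44145 = 743106 - 9701678686/44145 = 23102735684/44145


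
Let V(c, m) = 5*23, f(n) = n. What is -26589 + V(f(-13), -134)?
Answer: -26474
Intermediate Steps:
V(c, m) = 115
-26589 + V(f(-13), -134) = -26589 + 115 = -26474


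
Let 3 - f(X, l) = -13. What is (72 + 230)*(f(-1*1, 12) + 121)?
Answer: 41374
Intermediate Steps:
f(X, l) = 16 (f(X, l) = 3 - 1*(-13) = 3 + 13 = 16)
(72 + 230)*(f(-1*1, 12) + 121) = (72 + 230)*(16 + 121) = 302*137 = 41374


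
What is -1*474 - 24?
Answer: -498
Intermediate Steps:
-1*474 - 24 = -474 - 24 = -498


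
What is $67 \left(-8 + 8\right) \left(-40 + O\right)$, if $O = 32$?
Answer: $0$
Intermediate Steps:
$67 \left(-8 + 8\right) \left(-40 + O\right) = 67 \left(-8 + 8\right) \left(-40 + 32\right) = 67 \cdot 0 \left(-8\right) = 67 \cdot 0 = 0$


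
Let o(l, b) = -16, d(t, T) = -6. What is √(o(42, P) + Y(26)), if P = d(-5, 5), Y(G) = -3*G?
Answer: I*√94 ≈ 9.6954*I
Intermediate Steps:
P = -6
√(o(42, P) + Y(26)) = √(-16 - 3*26) = √(-16 - 78) = √(-94) = I*√94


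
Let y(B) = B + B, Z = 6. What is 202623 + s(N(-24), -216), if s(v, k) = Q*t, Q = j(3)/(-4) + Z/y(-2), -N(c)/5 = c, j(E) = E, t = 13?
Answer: 810375/4 ≈ 2.0259e+5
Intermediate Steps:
y(B) = 2*B
N(c) = -5*c
Q = -9/4 (Q = 3/(-4) + 6/((2*(-2))) = 3*(-1/4) + 6/(-4) = -3/4 + 6*(-1/4) = -3/4 - 3/2 = -9/4 ≈ -2.2500)
s(v, k) = -117/4 (s(v, k) = -9/4*13 = -117/4)
202623 + s(N(-24), -216) = 202623 - 117/4 = 810375/4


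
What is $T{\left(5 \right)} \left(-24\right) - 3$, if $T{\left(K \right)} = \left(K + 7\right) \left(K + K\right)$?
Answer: $-2883$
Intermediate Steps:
$T{\left(K \right)} = 2 K \left(7 + K\right)$ ($T{\left(K \right)} = \left(7 + K\right) 2 K = 2 K \left(7 + K\right)$)
$T{\left(5 \right)} \left(-24\right) - 3 = 2 \cdot 5 \left(7 + 5\right) \left(-24\right) - 3 = 2 \cdot 5 \cdot 12 \left(-24\right) - 3 = 120 \left(-24\right) - 3 = -2880 - 3 = -2883$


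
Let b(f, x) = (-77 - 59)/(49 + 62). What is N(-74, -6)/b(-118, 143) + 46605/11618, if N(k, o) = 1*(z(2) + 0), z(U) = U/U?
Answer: 2524341/790024 ≈ 3.1953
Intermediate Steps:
z(U) = 1
b(f, x) = -136/111
N(k, o) = 1 (N(k, o) = 1*(1 + 0) = 1*1 = 1)
N(-74, -6)/b(-118, 143) + 46605/11618 = 1/(-136/111) + 46605/11618 = 1*(-111/136) + 46605*(1/11618) = -111/136 + 46605/11618 = 2524341/790024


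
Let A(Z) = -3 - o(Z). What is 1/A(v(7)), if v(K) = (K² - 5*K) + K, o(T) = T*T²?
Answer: -1/9264 ≈ -0.00010794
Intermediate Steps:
o(T) = T³
v(K) = K² - 4*K
A(Z) = -3 - Z³
1/A(v(7)) = 1/(-3 - (7*(-4 + 7))³) = 1/(-3 - (7*3)³) = 1/(-3 - 1*21³) = 1/(-3 - 1*9261) = 1/(-3 - 9261) = 1/(-9264) = -1/9264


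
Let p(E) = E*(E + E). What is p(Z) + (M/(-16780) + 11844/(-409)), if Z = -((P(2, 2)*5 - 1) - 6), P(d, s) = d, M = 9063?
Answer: -78914727/6863020 ≈ -11.499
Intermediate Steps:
Z = -3 (Z = -((2*5 - 1) - 6) = -((10 - 1) - 6) = -(9 - 6) = -1*3 = -3)
p(E) = 2*E² (p(E) = E*(2*E) = 2*E²)
p(Z) + (M/(-16780) + 11844/(-409)) = 2*(-3)² + (9063/(-16780) + 11844/(-409)) = 2*9 + (9063*(-1/16780) + 11844*(-1/409)) = 18 + (-9063/16780 - 11844/409) = 18 - 202449087/6863020 = -78914727/6863020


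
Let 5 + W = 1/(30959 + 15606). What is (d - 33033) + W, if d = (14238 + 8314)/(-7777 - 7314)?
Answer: -23217262885559/702712415 ≈ -33040.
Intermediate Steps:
d = -22552/15091 (d = 22552/(-15091) = 22552*(-1/15091) = -22552/15091 ≈ -1.4944)
W = -232824/46565 (W = -5 + 1/(30959 + 15606) = -5 + 1/46565 = -232824/46565 ≈ -5.0000)
(d - 33033) + W = (-22552/15091 - 33033) - 232824/46565 = -498523555/15091 - 232824/46565 = -23217262885559/702712415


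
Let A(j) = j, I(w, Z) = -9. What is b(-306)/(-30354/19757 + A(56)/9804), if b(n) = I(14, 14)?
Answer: 435819663/74121056 ≈ 5.8798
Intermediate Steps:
b(n) = -9
b(-306)/(-30354/19757 + A(56)/9804) = -9/(-30354/19757 + 56/9804) = -9/(-30354*1/19757 + 56*(1/9804)) = -9/(-30354/19757 + 14/2451) = -9/(-74121056/48424407) = -9*(-48424407/74121056) = 435819663/74121056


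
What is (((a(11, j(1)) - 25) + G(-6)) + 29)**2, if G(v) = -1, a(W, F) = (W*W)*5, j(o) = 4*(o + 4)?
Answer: 369664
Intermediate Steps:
j(o) = 16 + 4*o (j(o) = 4*(4 + o) = 16 + 4*o)
a(W, F) = 5*W**2 (a(W, F) = W**2*5 = 5*W**2)
(((a(11, j(1)) - 25) + G(-6)) + 29)**2 = (((5*11**2 - 25) - 1) + 29)**2 = (((5*121 - 25) - 1) + 29)**2 = (((605 - 25) - 1) + 29)**2 = ((580 - 1) + 29)**2 = (579 + 29)**2 = 608**2 = 369664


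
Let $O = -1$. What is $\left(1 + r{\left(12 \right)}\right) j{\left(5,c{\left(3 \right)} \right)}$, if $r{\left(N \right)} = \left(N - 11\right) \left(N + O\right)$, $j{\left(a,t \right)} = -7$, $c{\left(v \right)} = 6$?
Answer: $-84$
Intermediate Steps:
$r{\left(N \right)} = \left(-1 + N\right) \left(-11 + N\right)$ ($r{\left(N \right)} = \left(N - 11\right) \left(N - 1\right) = \left(-11 + N\right) \left(-1 + N\right) = \left(-1 + N\right) \left(-11 + N\right)$)
$\left(1 + r{\left(12 \right)}\right) j{\left(5,c{\left(3 \right)} \right)} = \left(1 + \left(11 + 12^{2} - 144\right)\right) \left(-7\right) = \left(1 + \left(11 + 144 - 144\right)\right) \left(-7\right) = \left(1 + 11\right) \left(-7\right) = 12 \left(-7\right) = -84$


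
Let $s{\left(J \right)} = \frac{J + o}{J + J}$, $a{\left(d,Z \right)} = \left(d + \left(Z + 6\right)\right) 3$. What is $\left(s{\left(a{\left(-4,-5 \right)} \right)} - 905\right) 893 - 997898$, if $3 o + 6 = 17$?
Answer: $- \frac{48756557}{27} \approx -1.8058 \cdot 10^{6}$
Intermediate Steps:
$o = \frac{11}{3}$ ($o = -2 + \frac{1}{3} \cdot 17 = -2 + \frac{17}{3} = \frac{11}{3} \approx 3.6667$)
$a{\left(d,Z \right)} = 18 + 3 Z + 3 d$ ($a{\left(d,Z \right)} = \left(d + \left(6 + Z\right)\right) 3 = \left(6 + Z + d\right) 3 = 18 + 3 Z + 3 d$)
$s{\left(J \right)} = \frac{\frac{11}{3} + J}{2 J}$ ($s{\left(J \right)} = \frac{J + \frac{11}{3}}{J + J} = \frac{\frac{11}{3} + J}{2 J}$)
$\left(s{\left(a{\left(-4,-5 \right)} \right)} - 905\right) 893 - 997898 = \left(\frac{11 + 3 \left(18 + 3 \left(-5\right) + 3 \left(-4\right)\right)}{6 \left(18 + 3 \left(-5\right) + 3 \left(-4\right)\right)} - 905\right) 893 - 997898 = \left(\frac{11 + 3 \left(18 - 15 - 12\right)}{6 \left(18 - 15 - 12\right)} - 905\right) 893 - 997898 = \left(\frac{11 + 3 \left(-9\right)}{6 \left(-9\right)} - 905\right) 893 - 997898 = \left(\frac{1}{6} \left(- \frac{1}{9}\right) \left(11 - 27\right) - 905\right) 893 - 997898 = \left(\frac{1}{6} \left(- \frac{1}{9}\right) \left(-16\right) - 905\right) 893 - 997898 = \left(\frac{8}{27} - 905\right) 893 - 997898 = \left(- \frac{24427}{27}\right) 893 - 997898 = - \frac{21813311}{27} - 997898 = - \frac{48756557}{27}$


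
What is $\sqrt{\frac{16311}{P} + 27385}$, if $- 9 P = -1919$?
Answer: $\frac{71 \sqrt{20061226}}{1919} \approx 165.72$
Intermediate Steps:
$P = \frac{1919}{9}$ ($P = \left(- \frac{1}{9}\right) \left(-1919\right) = \frac{1919}{9} \approx 213.22$)
$\sqrt{\frac{16311}{P} + 27385} = \sqrt{\frac{16311}{\frac{1919}{9}} + 27385} = \sqrt{16311 \cdot \frac{9}{1919} + 27385} = \sqrt{\frac{146799}{1919} + 27385} = \sqrt{\frac{52698614}{1919}} = \frac{71 \sqrt{20061226}}{1919}$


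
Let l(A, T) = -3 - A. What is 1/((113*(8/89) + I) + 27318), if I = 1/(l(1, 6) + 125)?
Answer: 10769/294297015 ≈ 3.6592e-5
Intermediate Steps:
I = 1/121 (I = 1/((-3 - 1*1) + 125) = 1/((-3 - 1) + 125) = 1/(-4 + 125) = 1/121 ≈ 0.0082645)
1/((113*(8/89) + I) + 27318) = 1/((113*(8/89) + 1/121) + 27318) = 1/((904/89 + 1/121) + 27318) = 1/(109473/10769 + 27318) = 1/(294297015/10769) = 10769/294297015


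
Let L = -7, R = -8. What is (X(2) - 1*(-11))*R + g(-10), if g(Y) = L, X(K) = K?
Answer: -111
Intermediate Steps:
g(Y) = -7
(X(2) - 1*(-11))*R + g(-10) = (2 - 1*(-11))*(-8) - 7 = (2 + 11)*(-8) - 7 = 13*(-8) - 7 = -104 - 7 = -111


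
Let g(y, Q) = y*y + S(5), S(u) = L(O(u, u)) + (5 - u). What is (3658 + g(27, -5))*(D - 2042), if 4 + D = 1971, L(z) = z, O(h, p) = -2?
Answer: -328875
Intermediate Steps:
S(u) = 3 - u (S(u) = -2 + (5 - u) = 3 - u)
D = 1967 (D = -4 + 1971 = 1967)
g(y, Q) = -2 + y² (g(y, Q) = y*y + (3 - 1*5) = y² + (3 - 5) = y² - 2 = -2 + y²)
(3658 + g(27, -5))*(D - 2042) = (3658 + (-2 + 27²))*(1967 - 2042) = (3658 + (-2 + 729))*(-75) = (3658 + 727)*(-75) = 4385*(-75) = -328875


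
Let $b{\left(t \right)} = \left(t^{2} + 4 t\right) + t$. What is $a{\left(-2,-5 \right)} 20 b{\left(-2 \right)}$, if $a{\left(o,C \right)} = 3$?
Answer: $-360$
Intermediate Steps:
$b{\left(t \right)} = t^{2} + 5 t$
$a{\left(-2,-5 \right)} 20 b{\left(-2 \right)} = 3 \cdot 20 \left(- 2 \left(5 - 2\right)\right) = 60 \left(\left(-2\right) 3\right) = 60 \left(-6\right) = -360$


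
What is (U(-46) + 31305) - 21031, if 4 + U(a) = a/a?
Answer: 10271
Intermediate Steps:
U(a) = -3 (U(a) = -4 + a/a = -4 + 1 = -3)
(U(-46) + 31305) - 21031 = (-3 + 31305) - 21031 = 31302 - 21031 = 10271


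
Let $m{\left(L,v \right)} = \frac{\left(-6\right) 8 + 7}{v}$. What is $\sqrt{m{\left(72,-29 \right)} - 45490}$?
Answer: $\frac{i \sqrt{38255901}}{29} \approx 213.28 i$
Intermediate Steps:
$m{\left(L,v \right)} = - \frac{41}{v}$ ($m{\left(L,v \right)} = \frac{-48 + 7}{v} = - \frac{41}{v}$)
$\sqrt{m{\left(72,-29 \right)} - 45490} = \sqrt{- \frac{41}{-29} - 45490} = \sqrt{\left(-41\right) \left(- \frac{1}{29}\right) - 45490} = \sqrt{\frac{41}{29} - 45490} = \sqrt{- \frac{1319169}{29}} = \frac{i \sqrt{38255901}}{29}$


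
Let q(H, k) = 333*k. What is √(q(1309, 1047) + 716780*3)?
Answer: √2498991 ≈ 1580.8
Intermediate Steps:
√(q(1309, 1047) + 716780*3) = √(333*1047 + 716780*3) = √(348651 + 2150340) = √2498991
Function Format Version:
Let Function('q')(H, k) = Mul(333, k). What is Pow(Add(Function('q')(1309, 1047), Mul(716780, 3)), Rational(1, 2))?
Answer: Pow(2498991, Rational(1, 2)) ≈ 1580.8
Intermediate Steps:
Pow(Add(Function('q')(1309, 1047), Mul(716780, 3)), Rational(1, 2)) = Pow(Add(Mul(333, 1047), Mul(716780, 3)), Rational(1, 2)) = Pow(Add(348651, 2150340), Rational(1, 2)) = Pow(2498991, Rational(1, 2))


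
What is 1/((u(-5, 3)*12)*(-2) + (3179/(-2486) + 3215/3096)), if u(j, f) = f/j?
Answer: 1749240/24768671 ≈ 0.070623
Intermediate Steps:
1/((u(-5, 3)*12)*(-2) + (3179/(-2486) + 3215/3096)) = 1/(((3/(-5))*12)*(-2) + (3179/(-2486) + 3215/3096)) = 1/(((3*(-⅕))*12)*(-2) + (3179*(-1/2486) + 3215*(1/3096))) = 1/(-⅗*12*(-2) + (-289/226 + 3215/3096)) = 1/(-36/5*(-2) - 84077/349848) = 1/(72/5 - 84077/349848) = 1/(24768671/1749240) = 1749240/24768671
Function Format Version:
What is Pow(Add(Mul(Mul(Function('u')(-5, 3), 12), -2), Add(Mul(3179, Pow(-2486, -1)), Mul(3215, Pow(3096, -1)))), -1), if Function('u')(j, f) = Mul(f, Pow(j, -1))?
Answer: Rational(1749240, 24768671) ≈ 0.070623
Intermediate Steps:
Pow(Add(Mul(Mul(Function('u')(-5, 3), 12), -2), Add(Mul(3179, Pow(-2486, -1)), Mul(3215, Pow(3096, -1)))), -1) = Pow(Add(Mul(Mul(Mul(3, Pow(-5, -1)), 12), -2), Add(Mul(3179, Pow(-2486, -1)), Mul(3215, Pow(3096, -1)))), -1) = Pow(Add(Mul(Mul(Mul(3, Rational(-1, 5)), 12), -2), Add(Mul(3179, Rational(-1, 2486)), Mul(3215, Rational(1, 3096)))), -1) = Pow(Add(Mul(Mul(Rational(-3, 5), 12), -2), Add(Rational(-289, 226), Rational(3215, 3096))), -1) = Pow(Add(Mul(Rational(-36, 5), -2), Rational(-84077, 349848)), -1) = Pow(Add(Rational(72, 5), Rational(-84077, 349848)), -1) = Pow(Rational(24768671, 1749240), -1) = Rational(1749240, 24768671)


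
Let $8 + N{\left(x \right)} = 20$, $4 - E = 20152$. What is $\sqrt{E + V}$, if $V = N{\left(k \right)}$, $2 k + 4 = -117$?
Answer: $2 i \sqrt{5034} \approx 141.9 i$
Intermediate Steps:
$k = - \frac{121}{2}$ ($k = -2 + \frac{1}{2} \left(-117\right) = -2 - \frac{117}{2} = - \frac{121}{2} \approx -60.5$)
$E = -20148$ ($E = 4 - 20152 = -20148$)
$N{\left(x \right)} = 12$ ($N{\left(x \right)} = -8 + 20 = 12$)
$V = 12$
$\sqrt{E + V} = \sqrt{-20148 + 12} = \sqrt{-20136} = 2 i \sqrt{5034}$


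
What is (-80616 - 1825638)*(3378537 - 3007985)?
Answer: -706366232208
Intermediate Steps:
(-80616 - 1825638)*(3378537 - 3007985) = -1906254*370552 = -706366232208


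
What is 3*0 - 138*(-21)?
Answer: 2898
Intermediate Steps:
3*0 - 138*(-21) = 0 + 2898 = 2898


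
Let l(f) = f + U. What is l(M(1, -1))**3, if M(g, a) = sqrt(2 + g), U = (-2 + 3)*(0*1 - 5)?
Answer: -170 + 78*sqrt(3) ≈ -34.900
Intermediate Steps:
U = -5 (U = 1*(0 - 5) = 1*(-5) = -5)
l(f) = -5 + f (l(f) = f - 5 = -5 + f)
l(M(1, -1))**3 = (-5 + sqrt(2 + 1))**3 = (-5 + sqrt(3))**3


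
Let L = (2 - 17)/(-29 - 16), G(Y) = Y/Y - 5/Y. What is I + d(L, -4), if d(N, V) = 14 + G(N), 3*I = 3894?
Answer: 1298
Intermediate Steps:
G(Y) = 1 - 5/Y
I = 1298 (I = (1/3)*3894 = 1298)
L = 1/3 (L = -15/(-45) = -15*(-1/45) = 1/3 ≈ 0.33333)
d(N, V) = 14 + (-5 + N)/N
I + d(L, -4) = 1298 + (15 - 5/1/3) = 1298 + (15 - 5*3) = 1298 + (15 - 15) = 1298 + 0 = 1298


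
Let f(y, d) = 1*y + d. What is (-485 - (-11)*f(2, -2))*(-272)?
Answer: 131920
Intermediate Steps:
f(y, d) = d + y (f(y, d) = y + d = d + y)
(-485 - (-11)*f(2, -2))*(-272) = (-485 - (-11)*(-2 + 2))*(-272) = (-485 - (-11)*0)*(-272) = (-485 - 1*0)*(-272) = (-485 + 0)*(-272) = -485*(-272) = 131920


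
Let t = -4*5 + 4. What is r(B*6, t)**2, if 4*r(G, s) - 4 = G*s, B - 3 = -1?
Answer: 2209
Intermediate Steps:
B = 2 (B = 3 - 1 = 2)
t = -16 (t = -20 + 4 = -16)
r(G, s) = 1 + G*s/4 (r(G, s) = 1 + (G*s)/4 = 1 + G*s/4)
r(B*6, t)**2 = (1 + (1/4)*(2*6)*(-16))**2 = (1 + (1/4)*12*(-16))**2 = (1 - 48)**2 = (-47)**2 = 2209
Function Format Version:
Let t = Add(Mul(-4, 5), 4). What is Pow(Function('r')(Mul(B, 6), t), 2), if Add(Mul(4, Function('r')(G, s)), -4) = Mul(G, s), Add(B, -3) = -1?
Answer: 2209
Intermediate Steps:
B = 2 (B = Add(3, -1) = 2)
t = -16 (t = Add(-20, 4) = -16)
Function('r')(G, s) = Add(1, Mul(Rational(1, 4), G, s)) (Function('r')(G, s) = Add(1, Mul(Rational(1, 4), Mul(G, s))) = Add(1, Mul(Rational(1, 4), G, s)))
Pow(Function('r')(Mul(B, 6), t), 2) = Pow(Add(1, Mul(Rational(1, 4), Mul(2, 6), -16)), 2) = Pow(Add(1, Mul(Rational(1, 4), 12, -16)), 2) = Pow(Add(1, -48), 2) = Pow(-47, 2) = 2209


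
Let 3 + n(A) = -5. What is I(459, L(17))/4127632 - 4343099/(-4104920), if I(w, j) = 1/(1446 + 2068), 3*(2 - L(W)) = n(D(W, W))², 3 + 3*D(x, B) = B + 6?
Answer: 7874309305794359/7442475926391520 ≈ 1.0580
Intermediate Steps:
D(x, B) = 1 + B/3 (D(x, B) = -1 + (B + 6)/3 = -1 + (6 + B)/3 = -1 + (2 + B/3) = 1 + B/3)
n(A) = -8 (n(A) = -3 - 5 = -8)
L(W) = -58/3 (L(W) = 2 - ⅓*(-8)² = 2 - ⅓*64 = 2 - 64/3 = -58/3)
I(w, j) = 1/3514
I(459, L(17))/4127632 - 4343099/(-4104920) = (1/3514)/4127632 - 4343099/(-4104920) = (1/3514)*(1/4127632) - 4343099*(-1/4104920) = 1/14504498848 + 4343099/4104920 = 7874309305794359/7442475926391520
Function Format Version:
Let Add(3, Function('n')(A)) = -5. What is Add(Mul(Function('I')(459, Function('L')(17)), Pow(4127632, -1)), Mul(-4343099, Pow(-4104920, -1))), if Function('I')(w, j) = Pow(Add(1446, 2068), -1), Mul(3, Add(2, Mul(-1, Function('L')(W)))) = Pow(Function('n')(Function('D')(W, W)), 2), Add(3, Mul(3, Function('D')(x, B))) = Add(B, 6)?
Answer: Rational(7874309305794359, 7442475926391520) ≈ 1.0580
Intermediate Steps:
Function('D')(x, B) = Add(1, Mul(Rational(1, 3), B)) (Function('D')(x, B) = Add(-1, Mul(Rational(1, 3), Add(B, 6))) = Add(-1, Mul(Rational(1, 3), Add(6, B))) = Add(-1, Add(2, Mul(Rational(1, 3), B))) = Add(1, Mul(Rational(1, 3), B)))
Function('n')(A) = -8 (Function('n')(A) = Add(-3, -5) = -8)
Function('L')(W) = Rational(-58, 3) (Function('L')(W) = Add(2, Mul(Rational(-1, 3), Pow(-8, 2))) = Add(2, Mul(Rational(-1, 3), 64)) = Add(2, Rational(-64, 3)) = Rational(-58, 3))
Function('I')(w, j) = Rational(1, 3514) (Function('I')(w, j) = Pow(3514, -1) = Rational(1, 3514))
Add(Mul(Function('I')(459, Function('L')(17)), Pow(4127632, -1)), Mul(-4343099, Pow(-4104920, -1))) = Add(Mul(Rational(1, 3514), Pow(4127632, -1)), Mul(-4343099, Pow(-4104920, -1))) = Add(Mul(Rational(1, 3514), Rational(1, 4127632)), Mul(-4343099, Rational(-1, 4104920))) = Add(Rational(1, 14504498848), Rational(4343099, 4104920)) = Rational(7874309305794359, 7442475926391520)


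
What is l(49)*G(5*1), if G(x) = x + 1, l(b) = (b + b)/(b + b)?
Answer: 6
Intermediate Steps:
l(b) = 1 (l(b) = (2*b)/((2*b)) = (2*b)*(1/(2*b)) = 1)
G(x) = 1 + x
l(49)*G(5*1) = 1*(1 + 5*1) = 1*(1 + 5) = 1*6 = 6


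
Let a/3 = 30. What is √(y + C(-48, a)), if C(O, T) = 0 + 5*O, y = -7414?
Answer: I*√7654 ≈ 87.487*I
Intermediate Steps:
a = 90 (a = 3*30 = 90)
C(O, T) = 5*O
√(y + C(-48, a)) = √(-7414 + 5*(-48)) = √(-7414 - 240) = √(-7654) = I*√7654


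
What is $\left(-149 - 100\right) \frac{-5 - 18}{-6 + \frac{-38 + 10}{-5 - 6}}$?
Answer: $- \frac{62997}{38} \approx -1657.8$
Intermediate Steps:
$\left(-149 - 100\right) \frac{-5 - 18}{-6 + \frac{-38 + 10}{-5 - 6}} = - 249 \left(- \frac{23}{-6 - \frac{28}{-11}}\right) = - 249 \left(- \frac{23}{-6 - - \frac{28}{11}}\right) = - 249 \left(- \frac{23}{-6 + \frac{28}{11}}\right) = - 249 \left(- \frac{23}{- \frac{38}{11}}\right) = - 249 \left(\left(-23\right) \left(- \frac{11}{38}\right)\right) = \left(-249\right) \frac{253}{38} = - \frac{62997}{38}$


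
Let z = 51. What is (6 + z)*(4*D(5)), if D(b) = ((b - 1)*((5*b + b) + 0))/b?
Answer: 5472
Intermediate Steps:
D(b) = -6 + 6*b (D(b) = ((-1 + b)*(6*b + 0))/b = ((-1 + b)*(6*b))/b = (6*b*(-1 + b))/b = -6 + 6*b)
(6 + z)*(4*D(5)) = (6 + 51)*(4*(-6 + 6*5)) = 57*(4*(-6 + 30)) = 57*(4*24) = 57*96 = 5472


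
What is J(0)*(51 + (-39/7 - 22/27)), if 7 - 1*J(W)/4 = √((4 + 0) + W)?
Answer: 168640/189 ≈ 892.28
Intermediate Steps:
J(W) = 28 - 4*√(4 + W) (J(W) = 28 - 4*√((4 + 0) + W) = 28 - 4*√(4 + W))
J(0)*(51 + (-39/7 - 22/27)) = (28 - 4*√(4 + 0))*(51 + (-39/7 - 22/27)) = (28 - 4*√4)*(51 + (-39*⅐ - 22*1/27)) = (28 - 4*2)*(51 + (-39/7 - 22/27)) = (28 - 8)*(51 - 1207/189) = 20*(8432/189) = 168640/189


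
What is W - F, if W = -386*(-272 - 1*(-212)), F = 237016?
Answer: -213856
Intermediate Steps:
W = 23160 (W = -386*(-272 + 212) = -386*(-60) = 23160)
W - F = 23160 - 1*237016 = 23160 - 237016 = -213856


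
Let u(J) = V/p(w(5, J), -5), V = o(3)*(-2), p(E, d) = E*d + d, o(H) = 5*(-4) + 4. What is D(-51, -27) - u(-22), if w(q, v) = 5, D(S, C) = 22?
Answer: 346/15 ≈ 23.067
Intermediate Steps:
o(H) = -16 (o(H) = -20 + 4 = -16)
p(E, d) = d + E*d
V = 32 (V = -16*(-2) = 32)
u(J) = -16/15 (u(J) = 32/((-5*(1 + 5))) = 32/((-5*6)) = 32/(-30) = 32*(-1/30) = -16/15)
D(-51, -27) - u(-22) = 22 - 1*(-16/15) = 22 + 16/15 = 346/15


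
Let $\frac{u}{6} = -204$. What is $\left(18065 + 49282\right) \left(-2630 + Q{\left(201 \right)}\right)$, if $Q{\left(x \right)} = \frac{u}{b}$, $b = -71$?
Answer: $- \frac{12493272582}{71} \approx -1.7596 \cdot 10^{8}$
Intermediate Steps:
$u = -1224$ ($u = 6 \left(-204\right) = -1224$)
$Q{\left(x \right)} = \frac{1224}{71}$ ($Q{\left(x \right)} = - \frac{1224}{-71} = \left(-1224\right) \left(- \frac{1}{71}\right) = \frac{1224}{71}$)
$\left(18065 + 49282\right) \left(-2630 + Q{\left(201 \right)}\right) = \left(18065 + 49282\right) \left(-2630 + \frac{1224}{71}\right) = 67347 \left(- \frac{185506}{71}\right) = - \frac{12493272582}{71}$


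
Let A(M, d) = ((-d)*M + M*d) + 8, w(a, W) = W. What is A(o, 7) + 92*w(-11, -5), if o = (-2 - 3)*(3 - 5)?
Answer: -452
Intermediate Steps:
o = 10 (o = -5*(-2) = 10)
A(M, d) = 8 (A(M, d) = (-M*d + M*d) + 8 = 0 + 8 = 8)
A(o, 7) + 92*w(-11, -5) = 8 + 92*(-5) = 8 - 460 = -452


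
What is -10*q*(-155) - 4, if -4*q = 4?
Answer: -1554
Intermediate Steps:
q = -1 (q = -¼*4 = -1)
-10*q*(-155) - 4 = -10*(-1)*(-155) - 4 = 10*(-155) - 4 = -1550 - 4 = -1554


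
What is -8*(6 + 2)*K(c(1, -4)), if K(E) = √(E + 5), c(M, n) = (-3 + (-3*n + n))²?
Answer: -64*√30 ≈ -350.54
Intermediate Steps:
c(M, n) = (-3 - 2*n)²
K(E) = √(5 + E)
-8*(6 + 2)*K(c(1, -4)) = -8*(6 + 2)*√(5 + (3 + 2*(-4))²) = -64*√(5 + (3 - 8)²) = -64*√(5 + (-5)²) = -64*√(5 + 25) = -64*√30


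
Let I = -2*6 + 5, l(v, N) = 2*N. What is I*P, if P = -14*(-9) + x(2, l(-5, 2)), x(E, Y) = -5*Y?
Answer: -742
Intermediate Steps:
I = -7 (I = -12 + 5 = -7)
P = 106 (P = -14*(-9) - 10*2 = 126 - 5*4 = 126 - 20 = 106)
I*P = -7*106 = -742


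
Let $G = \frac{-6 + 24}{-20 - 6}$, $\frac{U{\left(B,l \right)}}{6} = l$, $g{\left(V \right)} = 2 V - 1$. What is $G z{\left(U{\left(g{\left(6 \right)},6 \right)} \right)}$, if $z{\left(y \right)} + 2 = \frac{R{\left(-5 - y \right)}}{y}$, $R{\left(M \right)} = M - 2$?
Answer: $\frac{115}{52} \approx 2.2115$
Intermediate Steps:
$g{\left(V \right)} = -1 + 2 V$
$U{\left(B,l \right)} = 6 l$
$G = - \frac{9}{13}$ ($G = \frac{18}{-26} = 18 \left(- \frac{1}{26}\right) = - \frac{9}{13} \approx -0.69231$)
$R{\left(M \right)} = -2 + M$ ($R{\left(M \right)} = M - 2 = -2 + M$)
$z{\left(y \right)} = -2 + \frac{-7 - y}{y}$ ($z{\left(y \right)} = -2 + \frac{-2 - \left(5 + y\right)}{y} = -2 + \frac{-7 - y}{y}$)
$G z{\left(U{\left(g{\left(6 \right)},6 \right)} \right)} = - \frac{9 \left(-3 - \frac{7}{6 \cdot 6}\right)}{13} = - \frac{9 \left(-3 - \frac{7}{36}\right)}{13} = \left(- \frac{9}{13}\right) \left(- \frac{115}{36}\right) = \frac{115}{52}$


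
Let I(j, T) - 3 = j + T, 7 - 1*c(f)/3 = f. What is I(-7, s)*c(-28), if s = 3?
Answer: -105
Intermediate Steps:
c(f) = 21 - 3*f
I(j, T) = 3 + T + j (I(j, T) = 3 + (j + T) = 3 + (T + j) = 3 + T + j)
I(-7, s)*c(-28) = (3 + 3 - 7)*(21 - 3*(-28)) = -(21 + 84) = -1*105 = -105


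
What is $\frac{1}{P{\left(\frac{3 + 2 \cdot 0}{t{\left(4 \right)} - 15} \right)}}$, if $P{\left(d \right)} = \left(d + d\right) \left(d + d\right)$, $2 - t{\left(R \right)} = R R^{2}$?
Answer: $\frac{5929}{36} \approx 164.69$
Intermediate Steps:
$t{\left(R \right)} = 2 - R^{3}$ ($t{\left(R \right)} = 2 - R R^{2} = 2 - R^{3}$)
$P{\left(d \right)} = 4 d^{2}$ ($P{\left(d \right)} = 2 d 2 d = 4 d^{2}$)
$\frac{1}{P{\left(\frac{3 + 2 \cdot 0}{t{\left(4 \right)} - 15} \right)}} = \frac{1}{4 \left(\frac{3 + 2 \cdot 0}{\left(2 - 4^{3}\right) - 15}\right)^{2}} = \frac{1}{4 \left(\frac{3 + 0}{\left(2 - 64\right) - 15}\right)^{2}} = \frac{1}{4 \left(\frac{3}{\left(2 - 64\right) - 15}\right)^{2}} = \frac{1}{4 \left(\frac{3}{-62 - 15}\right)^{2}} = \frac{1}{4 \left(\frac{3}{-77}\right)^{2}} = \frac{1}{4 \left(3 \left(- \frac{1}{77}\right)\right)^{2}} = \frac{1}{4 \left(- \frac{3}{77}\right)^{2}} = \frac{1}{4 \cdot \frac{9}{5929}} = \frac{1}{\frac{36}{5929}} = \frac{5929}{36}$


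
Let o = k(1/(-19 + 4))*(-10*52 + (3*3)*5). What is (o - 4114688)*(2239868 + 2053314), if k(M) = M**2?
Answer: -158986021685402/9 ≈ -1.7665e+13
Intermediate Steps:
o = -19/9 (o = (1/(-19 + 4))**2*(-10*52 + (3*3)*5) = (1/(-15))**2*(-520 + 9*5) = (-1/15)**2*(-520 + 45) = (1/225)*(-475) = -19/9 ≈ -2.1111)
(o - 4114688)*(2239868 + 2053314) = (-19/9 - 4114688)*(2239868 + 2053314) = -37032211/9*4293182 = -158986021685402/9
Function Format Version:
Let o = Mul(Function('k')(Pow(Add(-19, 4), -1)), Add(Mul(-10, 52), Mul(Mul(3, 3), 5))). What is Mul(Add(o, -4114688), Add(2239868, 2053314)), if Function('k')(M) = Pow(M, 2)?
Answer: Rational(-158986021685402, 9) ≈ -1.7665e+13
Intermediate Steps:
o = Rational(-19, 9) (o = Mul(Pow(Pow(Add(-19, 4), -1), 2), Add(Mul(-10, 52), Mul(Mul(3, 3), 5))) = Mul(Pow(Pow(-15, -1), 2), Add(-520, Mul(9, 5))) = Mul(Pow(Rational(-1, 15), 2), Add(-520, 45)) = Mul(Rational(1, 225), -475) = Rational(-19, 9) ≈ -2.1111)
Mul(Add(o, -4114688), Add(2239868, 2053314)) = Mul(Add(Rational(-19, 9), -4114688), Add(2239868, 2053314)) = Mul(Rational(-37032211, 9), 4293182) = Rational(-158986021685402, 9)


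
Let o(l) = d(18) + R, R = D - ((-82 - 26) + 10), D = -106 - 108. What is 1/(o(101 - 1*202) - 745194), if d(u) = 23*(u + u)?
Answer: -1/744482 ≈ -1.3432e-6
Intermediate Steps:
D = -214
d(u) = 46*u (d(u) = 23*(2*u) = 46*u)
R = -116 (R = -214 - ((-82 - 26) + 10) = -214 - (-108 + 10) = -214 - 1*(-98) = -214 + 98 = -116)
o(l) = 712 (o(l) = 46*18 - 116 = 828 - 116 = 712)
1/(o(101 - 1*202) - 745194) = 1/(712 - 745194) = 1/(-744482) = -1/744482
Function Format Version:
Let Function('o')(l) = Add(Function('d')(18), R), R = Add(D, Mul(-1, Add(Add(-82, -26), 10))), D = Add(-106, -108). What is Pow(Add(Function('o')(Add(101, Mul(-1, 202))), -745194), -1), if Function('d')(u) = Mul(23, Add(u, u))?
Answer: Rational(-1, 744482) ≈ -1.3432e-6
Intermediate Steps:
D = -214
Function('d')(u) = Mul(46, u) (Function('d')(u) = Mul(23, Mul(2, u)) = Mul(46, u))
R = -116 (R = Add(-214, Mul(-1, Add(Add(-82, -26), 10))) = Add(-214, Mul(-1, Add(-108, 10))) = Add(-214, Mul(-1, -98)) = Add(-214, 98) = -116)
Function('o')(l) = 712 (Function('o')(l) = Add(Mul(46, 18), -116) = Add(828, -116) = 712)
Pow(Add(Function('o')(Add(101, Mul(-1, 202))), -745194), -1) = Pow(Add(712, -745194), -1) = Pow(-744482, -1) = Rational(-1, 744482)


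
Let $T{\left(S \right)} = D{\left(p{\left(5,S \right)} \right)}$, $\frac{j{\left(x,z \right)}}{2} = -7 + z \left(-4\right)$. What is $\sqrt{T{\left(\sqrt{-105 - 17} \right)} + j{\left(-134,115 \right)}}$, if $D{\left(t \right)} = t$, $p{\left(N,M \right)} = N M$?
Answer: $\sqrt{-934 + 5 i \sqrt{122}} \approx 0.90314 + 30.575 i$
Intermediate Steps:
$p{\left(N,M \right)} = M N$
$j{\left(x,z \right)} = -14 - 8 z$ ($j{\left(x,z \right)} = 2 \left(-7 + z \left(-4\right)\right) = 2 \left(-7 - 4 z\right) = -14 - 8 z$)
$T{\left(S \right)} = 5 S$ ($T{\left(S \right)} = S 5 = 5 S$)
$\sqrt{T{\left(\sqrt{-105 - 17} \right)} + j{\left(-134,115 \right)}} = \sqrt{5 \sqrt{-105 - 17} - 934} = \sqrt{5 \sqrt{-122} - 934} = \sqrt{5 i \sqrt{122} - 934} = \sqrt{-934 + 5 i \sqrt{122}}$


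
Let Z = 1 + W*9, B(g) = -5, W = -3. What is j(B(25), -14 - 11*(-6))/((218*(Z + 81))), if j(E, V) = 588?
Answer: 294/5995 ≈ 0.049041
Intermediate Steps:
Z = -26 (Z = 1 - 3*9 = 1 - 27 = -26)
j(B(25), -14 - 11*(-6))/((218*(Z + 81))) = 588/((218*(-26 + 81))) = 588/((218*55)) = 588/11990 = 588*(1/11990) = 294/5995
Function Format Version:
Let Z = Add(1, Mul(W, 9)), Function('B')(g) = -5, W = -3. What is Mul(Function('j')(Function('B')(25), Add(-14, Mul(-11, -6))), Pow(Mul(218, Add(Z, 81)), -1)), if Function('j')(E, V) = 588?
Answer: Rational(294, 5995) ≈ 0.049041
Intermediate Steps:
Z = -26 (Z = Add(1, Mul(-3, 9)) = Add(1, -27) = -26)
Mul(Function('j')(Function('B')(25), Add(-14, Mul(-11, -6))), Pow(Mul(218, Add(Z, 81)), -1)) = Mul(588, Pow(Mul(218, Add(-26, 81)), -1)) = Mul(588, Pow(Mul(218, 55), -1)) = Mul(588, Pow(11990, -1)) = Mul(588, Rational(1, 11990)) = Rational(294, 5995)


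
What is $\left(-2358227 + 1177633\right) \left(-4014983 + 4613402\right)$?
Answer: $-706489880886$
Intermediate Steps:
$\left(-2358227 + 1177633\right) \left(-4014983 + 4613402\right) = \left(-1180594\right) 598419 = -706489880886$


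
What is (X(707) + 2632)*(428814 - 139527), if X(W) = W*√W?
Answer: 761403384 + 204525909*√707 ≈ 6.1996e+9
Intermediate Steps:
X(W) = W^(3/2)
(X(707) + 2632)*(428814 - 139527) = (707^(3/2) + 2632)*(428814 - 139527) = (707*√707 + 2632)*289287 = (2632 + 707*√707)*289287 = 761403384 + 204525909*√707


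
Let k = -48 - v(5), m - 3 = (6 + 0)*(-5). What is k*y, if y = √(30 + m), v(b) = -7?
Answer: -41*√3 ≈ -71.014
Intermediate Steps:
m = -27 (m = 3 + (6 + 0)*(-5) = 3 + 6*(-5) = 3 - 30 = -27)
y = √3 (y = √(30 - 27) = √3 ≈ 1.7320)
k = -41 (k = -48 - 1*(-7) = -48 + 7 = -41)
k*y = -41*√3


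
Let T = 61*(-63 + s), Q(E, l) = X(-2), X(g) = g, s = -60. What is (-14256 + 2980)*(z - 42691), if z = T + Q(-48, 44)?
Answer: 566010096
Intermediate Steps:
Q(E, l) = -2
T = -7503 (T = 61*(-63 - 60) = 61*(-123) = -7503)
z = -7505 (z = -7503 - 2 = -7505)
(-14256 + 2980)*(z - 42691) = (-14256 + 2980)*(-7505 - 42691) = -11276*(-50196) = 566010096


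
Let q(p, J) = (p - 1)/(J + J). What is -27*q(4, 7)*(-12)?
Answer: 486/7 ≈ 69.429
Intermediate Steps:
q(p, J) = (-1 + p)/(2*J) (q(p, J) = (-1 + p)/((2*J)) = (-1 + p)*(1/(2*J)) = (-1 + p)/(2*J))
-27*q(4, 7)*(-12) = -27*(-1 + 4)/(2*7)*(-12) = -27*3/(2*7)*(-12) = -27*3/14*(-12) = -81/14*(-12) = 486/7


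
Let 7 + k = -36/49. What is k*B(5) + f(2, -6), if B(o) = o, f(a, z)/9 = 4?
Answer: -131/49 ≈ -2.6735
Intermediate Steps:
f(a, z) = 36 (f(a, z) = 9*4 = 36)
k = -379/49 (k = -7 - 36/49 = -379/49 ≈ -7.7347)
k*B(5) + f(2, -6) = -379/49*5 + 36 = -1895/49 + 36 = -131/49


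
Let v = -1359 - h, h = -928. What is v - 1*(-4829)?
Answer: 4398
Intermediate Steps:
v = -431 (v = -1359 - 1*(-928) = -1359 + 928 = -431)
v - 1*(-4829) = -431 - 1*(-4829) = -431 + 4829 = 4398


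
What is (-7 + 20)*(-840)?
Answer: -10920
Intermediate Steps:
(-7 + 20)*(-840) = 13*(-840) = -10920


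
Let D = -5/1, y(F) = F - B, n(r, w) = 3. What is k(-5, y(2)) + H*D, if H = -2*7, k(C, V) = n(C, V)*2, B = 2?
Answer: 76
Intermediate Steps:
y(F) = -2 + F (y(F) = F - 1*2 = F - 2 = -2 + F)
k(C, V) = 6 (k(C, V) = 3*2 = 6)
H = -14
D = -5 (D = -5*1 = -5)
k(-5, y(2)) + H*D = 6 - 14*(-5) = 6 + 70 = 76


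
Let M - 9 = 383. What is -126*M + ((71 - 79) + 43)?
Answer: -49357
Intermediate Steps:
M = 392 (M = 9 + 383 = 392)
-126*M + ((71 - 79) + 43) = -126*392 + ((71 - 79) + 43) = -49392 + (-8 + 43) = -49392 + 35 = -49357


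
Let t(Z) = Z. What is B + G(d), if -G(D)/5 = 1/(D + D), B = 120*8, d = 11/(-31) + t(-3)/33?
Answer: 293545/304 ≈ 965.61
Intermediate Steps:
d = -152/341 (d = 11/(-31) - 3/33 = 11*(-1/31) - 3*1/33 = -11/31 - 1/11 = -152/341 ≈ -0.44575)
B = 960
G(D) = -5/(2*D) (G(D) = -5/(D + D) = -5*1/(2*D) = -5/(2*D))
B + G(d) = 960 - 5/(2*(-152/341)) = 960 - 5/2*(-341/152) = 960 + 1705/304 = 293545/304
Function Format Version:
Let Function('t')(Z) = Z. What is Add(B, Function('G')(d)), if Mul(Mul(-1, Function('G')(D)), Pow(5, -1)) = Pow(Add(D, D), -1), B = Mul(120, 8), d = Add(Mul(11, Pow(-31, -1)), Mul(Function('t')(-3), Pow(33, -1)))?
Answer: Rational(293545, 304) ≈ 965.61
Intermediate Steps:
d = Rational(-152, 341) (d = Add(Mul(11, Pow(-31, -1)), Mul(-3, Pow(33, -1))) = Add(Mul(11, Rational(-1, 31)), Mul(-3, Rational(1, 33))) = Add(Rational(-11, 31), Rational(-1, 11)) = Rational(-152, 341) ≈ -0.44575)
B = 960
Function('G')(D) = Mul(Rational(-5, 2), Pow(D, -1)) (Function('G')(D) = Mul(-5, Pow(Add(D, D), -1)) = Mul(-5, Pow(Mul(2, D), -1)) = Mul(-5, Mul(Rational(1, 2), Pow(D, -1))) = Mul(Rational(-5, 2), Pow(D, -1)))
Add(B, Function('G')(d)) = Add(960, Mul(Rational(-5, 2), Pow(Rational(-152, 341), -1))) = Add(960, Mul(Rational(-5, 2), Rational(-341, 152))) = Add(960, Rational(1705, 304)) = Rational(293545, 304)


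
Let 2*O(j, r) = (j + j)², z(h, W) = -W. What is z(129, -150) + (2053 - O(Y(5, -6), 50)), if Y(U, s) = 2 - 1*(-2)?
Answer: 2171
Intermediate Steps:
Y(U, s) = 4 (Y(U, s) = 2 + 2 = 4)
O(j, r) = 2*j² (O(j, r) = (j + j)²/2 = (2*j)²/2 = (4*j²)/2 = 2*j²)
z(129, -150) + (2053 - O(Y(5, -6), 50)) = -1*(-150) + (2053 - 2*4²) = 150 + (2053 - 2*16) = 150 + (2053 - 1*32) = 150 + (2053 - 32) = 150 + 2021 = 2171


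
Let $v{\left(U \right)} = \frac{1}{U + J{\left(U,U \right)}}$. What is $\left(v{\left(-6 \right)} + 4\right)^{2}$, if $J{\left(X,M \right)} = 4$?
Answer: $\frac{49}{4} \approx 12.25$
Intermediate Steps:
$v{\left(U \right)} = \frac{1}{4 + U}$ ($v{\left(U \right)} = \frac{1}{U + 4} = \frac{1}{4 + U}$)
$\left(v{\left(-6 \right)} + 4\right)^{2} = \left(\frac{1}{4 - 6} + 4\right)^{2} = \left(\frac{1}{-2} + 4\right)^{2} = \left(- \frac{1}{2} + 4\right)^{2} = \left(\frac{7}{2}\right)^{2} = \frac{49}{4}$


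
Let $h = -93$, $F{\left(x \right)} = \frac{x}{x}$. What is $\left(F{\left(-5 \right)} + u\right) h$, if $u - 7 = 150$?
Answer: $-14694$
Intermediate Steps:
$F{\left(x \right)} = 1$
$u = 157$ ($u = 7 + 150 = 157$)
$\left(F{\left(-5 \right)} + u\right) h = \left(1 + 157\right) \left(-93\right) = 158 \left(-93\right) = -14694$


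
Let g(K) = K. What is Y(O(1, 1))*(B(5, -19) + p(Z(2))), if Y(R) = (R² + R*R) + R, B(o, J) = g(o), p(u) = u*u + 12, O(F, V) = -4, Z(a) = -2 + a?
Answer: 476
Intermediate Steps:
p(u) = 12 + u² (p(u) = u² + 12 = 12 + u²)
B(o, J) = o
Y(R) = R + 2*R² (Y(R) = (R² + R²) + R = 2*R² + R = R + 2*R²)
Y(O(1, 1))*(B(5, -19) + p(Z(2))) = (-4*(1 + 2*(-4)))*(5 + (12 + (-2 + 2)²)) = (-4*(1 - 8))*(5 + (12 + 0²)) = (-4*(-7))*(5 + (12 + 0)) = 28*(5 + 12) = 28*17 = 476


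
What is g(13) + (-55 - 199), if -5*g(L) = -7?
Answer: -1263/5 ≈ -252.60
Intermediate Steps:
g(L) = 7/5 (g(L) = -⅕*(-7) = 7/5)
g(13) + (-55 - 199) = 7/5 + (-55 - 199) = 7/5 - 254 = -1263/5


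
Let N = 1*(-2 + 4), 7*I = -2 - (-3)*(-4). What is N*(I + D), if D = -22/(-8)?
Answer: 3/2 ≈ 1.5000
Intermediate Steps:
D = 11/4 (D = -22*(-1/8) = 11/4 ≈ 2.7500)
I = -2 (I = (-2 - (-3)*(-4))/7 = (-2 - 1*12)/7 = (-2 - 12)/7 = (1/7)*(-14) = -2)
N = 2 (N = 1*2 = 2)
N*(I + D) = 2*(-2 + 11/4) = 2*(3/4) = 3/2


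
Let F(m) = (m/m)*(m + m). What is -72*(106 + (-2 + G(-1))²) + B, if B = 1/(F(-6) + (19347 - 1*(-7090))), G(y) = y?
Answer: -218798999/26425 ≈ -8280.0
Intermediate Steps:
F(m) = 2*m (F(m) = 1*(2*m) = 2*m)
B = 1/26425 (B = 1/(2*(-6) + (19347 - 1*(-7090))) = 1/(-12 + (19347 + 7090)) = 1/(-12 + 26437) = 1/26425 ≈ 3.7843e-5)
-72*(106 + (-2 + G(-1))²) + B = -72*(106 + (-2 - 1)²) + 1/26425 = -72*(106 + (-3)²) + 1/26425 = -72*(106 + 9) + 1/26425 = -72*115 + 1/26425 = -8280 + 1/26425 = -218798999/26425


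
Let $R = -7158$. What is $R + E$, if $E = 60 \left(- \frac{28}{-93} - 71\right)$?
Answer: $- \frac{353398}{31} \approx -11400.0$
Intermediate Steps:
$E = - \frac{131500}{31}$ ($E = 60 \left(\left(-28\right) \left(- \frac{1}{93}\right) - 71\right) = 60 \left(\frac{28}{93} - 71\right) = 60 \left(- \frac{6575}{93}\right) = - \frac{131500}{31} \approx -4241.9$)
$R + E = -7158 - \frac{131500}{31} = - \frac{353398}{31}$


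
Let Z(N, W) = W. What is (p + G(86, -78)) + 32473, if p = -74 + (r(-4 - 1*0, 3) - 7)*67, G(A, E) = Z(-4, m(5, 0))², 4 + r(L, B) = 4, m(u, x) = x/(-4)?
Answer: 31930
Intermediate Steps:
m(u, x) = -x/4 (m(u, x) = x*(-¼) = -x/4)
r(L, B) = 0 (r(L, B) = -4 + 4 = 0)
G(A, E) = 0 (G(A, E) = (-¼*0)² = 0² = 0)
p = -543 (p = -74 + (0 - 7)*67 = -74 - 7*67 = -74 - 469 = -543)
(p + G(86, -78)) + 32473 = (-543 + 0) + 32473 = -543 + 32473 = 31930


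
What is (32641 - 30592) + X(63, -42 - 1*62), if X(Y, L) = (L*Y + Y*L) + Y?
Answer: -10992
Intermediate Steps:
X(Y, L) = Y + 2*L*Y (X(Y, L) = (L*Y + L*Y) + Y = 2*L*Y + Y = Y + 2*L*Y)
(32641 - 30592) + X(63, -42 - 1*62) = (32641 - 30592) + 63*(1 + 2*(-42 - 1*62)) = 2049 + 63*(1 + 2*(-42 - 62)) = 2049 + 63*(1 + 2*(-104)) = 2049 + 63*(1 - 208) = 2049 + 63*(-207) = 2049 - 13041 = -10992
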